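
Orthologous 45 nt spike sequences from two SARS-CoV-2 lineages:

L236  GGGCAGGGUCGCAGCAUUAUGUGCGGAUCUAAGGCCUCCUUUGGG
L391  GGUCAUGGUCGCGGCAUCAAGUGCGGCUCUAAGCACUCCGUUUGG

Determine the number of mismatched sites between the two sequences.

The sequences differ at positions 3 (G/U), 6 (G/U), 13 (A/G), 18 (U/C), 20 (U/A), 27 (A/C), 34 (G/C), 35 (C/A), 40 (U/G), 43 (G/U).
That gives 10 mismatches out of 45 aligned sites, so the Hamming distance is 10.

10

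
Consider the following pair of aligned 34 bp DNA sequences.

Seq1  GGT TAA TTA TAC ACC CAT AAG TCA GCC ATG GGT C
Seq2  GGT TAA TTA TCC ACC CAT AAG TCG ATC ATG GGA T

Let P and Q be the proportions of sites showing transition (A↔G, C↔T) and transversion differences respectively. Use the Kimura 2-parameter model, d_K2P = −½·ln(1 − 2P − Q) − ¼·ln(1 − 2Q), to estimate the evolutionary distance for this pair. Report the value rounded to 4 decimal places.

0.2054

Mismatches occur at site 11 (A/C, transversion), site 24 (A/G, transition), site 25 (G/A, transition), site 26 (C/T, transition), site 33 (T/A, transversion), site 34 (C/T, transition).
Of the 6 differences, 4 transitions and 2 transversions over 34 sites: P = 4/34 = 0.117647, Q = 2/34 = 0.058824.
d = −0.5·ln(0.705882) − 0.25·ln(0.882352) = −0.5·(-0.348307) − 0.25·(-0.125164) = 0.2054.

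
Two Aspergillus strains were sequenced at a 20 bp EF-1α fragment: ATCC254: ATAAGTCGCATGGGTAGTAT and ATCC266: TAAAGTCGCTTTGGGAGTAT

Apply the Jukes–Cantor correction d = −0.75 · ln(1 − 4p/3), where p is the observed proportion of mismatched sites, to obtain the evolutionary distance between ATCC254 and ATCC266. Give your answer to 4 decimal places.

0.3041

Differing sites — 1:A/T; 2:T/A; 10:A/T; 12:G/T; 15:T/G.
p = 5/20 = 0.250000.
d = −0.75 · ln(1 − (4/3)·0.250000) = −0.75 · ln(0.666667) = −0.75 · (-0.405465) = 0.3041.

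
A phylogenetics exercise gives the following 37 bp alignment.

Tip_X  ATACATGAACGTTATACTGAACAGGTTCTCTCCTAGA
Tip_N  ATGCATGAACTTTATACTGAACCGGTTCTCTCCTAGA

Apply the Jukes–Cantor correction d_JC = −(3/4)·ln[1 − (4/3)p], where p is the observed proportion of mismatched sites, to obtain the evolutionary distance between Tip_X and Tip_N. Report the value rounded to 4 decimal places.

0.0858

Mismatches occur at site 3 (A/G), site 11 (G/T), site 23 (A/C).
p = 3/37 = 0.081081.
d = −0.75 · ln(1 − (4/3)·0.081081) = −0.75 · ln(0.891892) = −0.75 · (-0.114410) = 0.0858.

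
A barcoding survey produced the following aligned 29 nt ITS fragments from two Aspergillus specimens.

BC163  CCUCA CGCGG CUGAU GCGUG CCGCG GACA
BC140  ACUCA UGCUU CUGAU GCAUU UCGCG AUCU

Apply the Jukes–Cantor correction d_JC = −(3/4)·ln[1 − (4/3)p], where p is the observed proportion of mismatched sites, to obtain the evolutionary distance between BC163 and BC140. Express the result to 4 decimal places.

0.4618

Differing sites — 1:C/A; 6:C/U; 9:G/U; 10:G/U; 18:G/A; 20:G/U; 21:C/U; 26:G/A; 27:A/U; 29:A/U.
p = 10/29 = 0.344828.
d = −0.75 · ln(1 − (4/3)·0.344828) = −0.75 · ln(0.540229) = −0.75 · (-0.615762) = 0.4618.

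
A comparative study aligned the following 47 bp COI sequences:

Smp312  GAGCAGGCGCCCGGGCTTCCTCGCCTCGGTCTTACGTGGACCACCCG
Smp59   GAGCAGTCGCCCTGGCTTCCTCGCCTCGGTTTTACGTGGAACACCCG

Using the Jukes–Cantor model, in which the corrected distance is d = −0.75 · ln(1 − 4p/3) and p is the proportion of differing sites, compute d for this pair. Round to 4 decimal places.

0.0903

Mismatches occur at site 7 (G→T), site 13 (G→T), site 31 (C→T), site 41 (C→A).
p = 4/47 = 0.085106.
d = −0.75 · ln(1 − (4/3)·0.085106) = −0.75 · ln(0.886525) = −0.75 · (-0.120446) = 0.0903.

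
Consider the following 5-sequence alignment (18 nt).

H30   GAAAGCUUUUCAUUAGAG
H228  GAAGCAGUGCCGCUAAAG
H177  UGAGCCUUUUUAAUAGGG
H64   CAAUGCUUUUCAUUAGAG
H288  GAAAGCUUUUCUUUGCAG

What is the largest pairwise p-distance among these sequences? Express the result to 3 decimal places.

0.611

Pairwise Hamming distances:
  H30 vs H228: 9
  H30 vs H177: 7
  H30 vs H64: 2
  H30 vs H288: 3
  H228 vs H177: 11
  H228 vs H64: 10
  H228 vs H288: 10
  H177 vs H64: 7
  H177 vs H288: 10
  H64 vs H288: 5
The largest is 11 mismatches, between H228 and H177; p = 11/18 = 0.611.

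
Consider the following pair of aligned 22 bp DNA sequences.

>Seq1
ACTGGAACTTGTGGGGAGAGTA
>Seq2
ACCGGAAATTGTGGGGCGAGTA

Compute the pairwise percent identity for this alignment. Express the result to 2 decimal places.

86.36%

The sequences differ at positions 3 (T/C), 8 (C/A), 17 (A/C).
19 of the 22 sites match, so the percent identity is 19/22 × 100 = 86.36%.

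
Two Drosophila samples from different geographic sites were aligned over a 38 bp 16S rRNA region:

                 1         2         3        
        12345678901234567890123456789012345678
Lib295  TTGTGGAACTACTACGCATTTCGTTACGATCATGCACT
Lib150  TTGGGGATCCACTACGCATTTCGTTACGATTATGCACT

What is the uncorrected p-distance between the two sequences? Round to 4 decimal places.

0.1053

Differing sites — 4:T/G; 8:A/T; 10:T/C; 31:C/T.
There are 4 differences over 38 sites, so p = 4/38 = 0.1053.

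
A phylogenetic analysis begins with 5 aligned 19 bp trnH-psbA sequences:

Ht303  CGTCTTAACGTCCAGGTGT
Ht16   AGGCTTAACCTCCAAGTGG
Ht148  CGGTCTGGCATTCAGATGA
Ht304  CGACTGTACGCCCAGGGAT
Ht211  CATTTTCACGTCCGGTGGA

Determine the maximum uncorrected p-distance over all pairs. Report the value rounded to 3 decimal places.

Pairwise Hamming distances:
  Ht303 vs Ht16: 5
  Ht303 vs Ht148: 9
  Ht303 vs Ht304: 6
  Ht303 vs Ht211: 7
  Ht16 vs Ht148: 10
  Ht16 vs Ht304: 10
  Ht16 vs Ht211: 11
  Ht148 vs Ht304: 13
  Ht148 vs Ht211: 10
  Ht304 vs Ht211: 10
The largest is 13 mismatches, between Ht148 and Ht304; p = 13/19 = 0.684.

0.684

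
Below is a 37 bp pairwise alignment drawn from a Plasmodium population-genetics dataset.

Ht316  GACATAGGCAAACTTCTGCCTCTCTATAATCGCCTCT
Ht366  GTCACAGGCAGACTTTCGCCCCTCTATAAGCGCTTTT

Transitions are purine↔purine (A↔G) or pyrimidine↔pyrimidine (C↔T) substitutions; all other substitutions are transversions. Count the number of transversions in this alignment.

2

Mismatches occur at site 2 (A→T, transversion), site 5 (T→C, transition), site 11 (A→G, transition), site 16 (C→T, transition), site 17 (T→C, transition), site 21 (T→C, transition), site 30 (T→G, transversion), site 34 (C→T, transition), site 36 (C→T, transition).
Of the 9 differences, 7 transitions and 2 transversions, so the answer is 2.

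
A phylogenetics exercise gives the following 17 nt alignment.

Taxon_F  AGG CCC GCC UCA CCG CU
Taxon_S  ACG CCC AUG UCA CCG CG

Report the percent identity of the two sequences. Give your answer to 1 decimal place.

70.6%

The sequences differ at positions 2 (G/C), 7 (G/A), 8 (C/U), 9 (C/G), 17 (U/G).
12 of the 17 sites match, so the percent identity is 12/17 × 100 = 70.6%.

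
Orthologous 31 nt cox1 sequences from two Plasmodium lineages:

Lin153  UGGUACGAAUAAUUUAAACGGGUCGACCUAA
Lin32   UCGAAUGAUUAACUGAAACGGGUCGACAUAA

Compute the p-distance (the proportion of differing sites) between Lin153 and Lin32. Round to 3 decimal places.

0.226

The sequences differ at positions 2 (G/C), 4 (U/A), 6 (C/U), 9 (A/U), 13 (U/C), 15 (U/G), 28 (C/A).
There are 7 differences over 31 sites, so p = 7/31 = 0.226.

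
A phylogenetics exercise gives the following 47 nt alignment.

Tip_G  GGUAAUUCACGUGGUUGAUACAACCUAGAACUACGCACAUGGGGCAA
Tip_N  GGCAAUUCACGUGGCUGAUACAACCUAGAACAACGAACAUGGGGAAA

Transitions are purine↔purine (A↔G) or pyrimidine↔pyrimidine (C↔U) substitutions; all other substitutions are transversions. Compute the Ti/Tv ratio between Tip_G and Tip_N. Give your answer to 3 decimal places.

Mismatches occur at site 3 (U↔C, transition), site 15 (U↔C, transition), site 32 (U↔A, transversion), site 36 (C↔A, transversion), site 45 (C↔A, transversion).
Of the 5 differences, 2 transitions and 3 transversions, so Ti/Tv = 2/3 = 0.667.

0.667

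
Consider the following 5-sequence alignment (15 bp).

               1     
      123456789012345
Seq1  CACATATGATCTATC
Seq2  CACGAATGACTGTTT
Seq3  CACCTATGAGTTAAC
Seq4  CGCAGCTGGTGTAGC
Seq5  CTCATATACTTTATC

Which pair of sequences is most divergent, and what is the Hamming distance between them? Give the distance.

11

Pairwise Hamming distances:
  Seq1 vs Seq2: 7
  Seq1 vs Seq3: 4
  Seq1 vs Seq4: 6
  Seq1 vs Seq5: 4
  Seq2 vs Seq3: 7
  Seq2 vs Seq4: 11
  Seq2 vs Seq5: 9
  Seq3 vs Seq4: 8
  Seq3 vs Seq5: 6
  Seq4 vs Seq5: 7
The largest is 11, between Seq2 and Seq4.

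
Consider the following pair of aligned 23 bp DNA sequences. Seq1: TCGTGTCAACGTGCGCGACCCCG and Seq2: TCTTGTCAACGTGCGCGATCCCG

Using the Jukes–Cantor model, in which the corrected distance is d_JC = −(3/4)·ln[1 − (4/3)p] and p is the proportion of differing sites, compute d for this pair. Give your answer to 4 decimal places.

0.0924

The sequences differ at positions 3 (G/T), 19 (C/T).
p = 2/23 = 0.086957.
d = −0.75 · ln(1 − (4/3)·0.086957) = −0.75 · ln(0.884057) = −0.75 · (-0.123234) = 0.0924.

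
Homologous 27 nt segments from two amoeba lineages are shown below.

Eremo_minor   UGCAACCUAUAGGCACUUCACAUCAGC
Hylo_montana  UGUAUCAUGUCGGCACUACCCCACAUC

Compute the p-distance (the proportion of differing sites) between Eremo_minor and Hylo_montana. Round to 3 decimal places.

0.370

Differing sites — 3:C/U; 5:A/U; 7:C/A; 9:A/G; 11:A/C; 18:U/A; 20:A/C; 22:A/C; 23:U/A; 26:G/U.
There are 10 differences over 27 sites, so p = 10/27 = 0.370.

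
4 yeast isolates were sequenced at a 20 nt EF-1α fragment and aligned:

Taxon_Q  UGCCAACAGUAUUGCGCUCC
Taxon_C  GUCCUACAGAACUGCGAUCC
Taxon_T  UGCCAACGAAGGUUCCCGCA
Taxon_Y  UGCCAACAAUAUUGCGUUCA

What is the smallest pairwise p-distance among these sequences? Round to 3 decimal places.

Pairwise Hamming distances:
  Taxon_Q vs Taxon_C: 6
  Taxon_Q vs Taxon_T: 9
  Taxon_Q vs Taxon_Y: 3
  Taxon_C vs Taxon_T: 12
  Taxon_C vs Taxon_Y: 8
  Taxon_T vs Taxon_Y: 8
The smallest is 3 mismatches, between Taxon_Q and Taxon_Y; p = 3/20 = 0.150.

0.150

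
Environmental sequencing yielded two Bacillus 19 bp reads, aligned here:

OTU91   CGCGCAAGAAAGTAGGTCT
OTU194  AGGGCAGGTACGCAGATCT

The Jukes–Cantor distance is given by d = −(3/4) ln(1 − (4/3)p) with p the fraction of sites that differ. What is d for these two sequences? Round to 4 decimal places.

Differing sites — 1:C/A; 3:C/G; 7:A/G; 9:A/T; 11:A/C; 13:T/C; 16:G/A.
p = 7/19 = 0.368421.
d = −0.75 · ln(1 − (4/3)·0.368421) = −0.75 · ln(0.508772) = −0.75 · (-0.675755) = 0.5068.

0.5068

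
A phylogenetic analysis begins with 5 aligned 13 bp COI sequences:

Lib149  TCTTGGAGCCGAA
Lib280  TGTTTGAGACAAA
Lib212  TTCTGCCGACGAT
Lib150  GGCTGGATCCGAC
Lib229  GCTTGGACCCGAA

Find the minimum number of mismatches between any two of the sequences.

2

Pairwise Hamming distances:
  Lib149 vs Lib280: 4
  Lib149 vs Lib212: 6
  Lib149 vs Lib150: 5
  Lib149 vs Lib229: 2
  Lib280 vs Lib212: 7
  Lib280 vs Lib150: 7
  Lib280 vs Lib229: 6
  Lib212 vs Lib150: 7
  Lib212 vs Lib229: 8
  Lib150 vs Lib229: 4
The smallest is 2, between Lib149 and Lib229.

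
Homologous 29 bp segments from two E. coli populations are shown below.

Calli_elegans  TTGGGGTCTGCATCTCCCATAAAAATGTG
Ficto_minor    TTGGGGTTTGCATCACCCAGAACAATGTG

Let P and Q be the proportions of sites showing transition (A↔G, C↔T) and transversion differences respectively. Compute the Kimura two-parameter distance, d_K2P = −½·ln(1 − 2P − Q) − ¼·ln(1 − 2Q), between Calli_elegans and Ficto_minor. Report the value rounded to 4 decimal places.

Mismatches occur at site 8 (C/T, transition), site 15 (T/A, transversion), site 20 (T/G, transversion), site 23 (A/C, transversion).
Of the 4 differences, 1 transition and 3 transversions over 29 sites: P = 1/29 = 0.034483, Q = 3/29 = 0.103448.
d = −0.5·ln(0.827586) − 0.25·ln(0.793104) = −0.5·(-0.189242) − 0.25·(-0.231801) = 0.1526.

0.1526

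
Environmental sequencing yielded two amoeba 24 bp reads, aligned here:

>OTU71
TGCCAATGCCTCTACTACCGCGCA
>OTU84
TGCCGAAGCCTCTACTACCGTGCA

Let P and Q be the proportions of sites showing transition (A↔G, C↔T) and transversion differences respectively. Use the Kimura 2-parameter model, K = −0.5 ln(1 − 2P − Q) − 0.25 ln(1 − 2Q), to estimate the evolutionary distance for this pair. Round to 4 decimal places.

0.1386

Differing sites — 5:A/G (Ti); 7:T/A (Tv); 21:C/T (Ti).
Of the 3 differences, 2 transitions and 1 transversion over 24 sites: P = 2/24 = 0.083333, Q = 1/24 = 0.041667.
d = −0.5·ln(0.791667) − 0.25·ln(0.916666) = −0.5·(-0.233614) − 0.25·(-0.087012) = 0.1386.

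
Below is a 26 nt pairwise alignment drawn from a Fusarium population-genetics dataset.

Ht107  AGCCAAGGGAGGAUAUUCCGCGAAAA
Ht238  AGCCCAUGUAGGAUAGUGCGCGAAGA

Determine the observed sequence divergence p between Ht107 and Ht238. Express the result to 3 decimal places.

The sequences differ at positions 5 (A/C), 7 (G/U), 9 (G/U), 16 (U/G), 18 (C/G), 25 (A/G).
There are 6 differences over 26 sites, so p = 6/26 = 0.231.

0.231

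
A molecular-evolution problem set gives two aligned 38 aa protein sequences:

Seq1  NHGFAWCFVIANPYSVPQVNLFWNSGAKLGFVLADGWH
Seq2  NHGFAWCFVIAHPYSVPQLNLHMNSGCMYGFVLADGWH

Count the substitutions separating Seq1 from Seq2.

Differing sites — 12:N/H; 19:V/L; 22:F/H; 23:W/M; 27:A/C; 28:K/M; 29:L/Y.
That gives 7 mismatches out of 38 aligned sites, so the Hamming distance is 7.

7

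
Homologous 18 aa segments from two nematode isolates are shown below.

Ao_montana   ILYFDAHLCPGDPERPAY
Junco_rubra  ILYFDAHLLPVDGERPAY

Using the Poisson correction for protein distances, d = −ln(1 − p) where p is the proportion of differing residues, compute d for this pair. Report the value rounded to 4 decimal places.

0.1823

The sequences differ at positions 9 (C/L), 11 (G/V), 13 (P/G).
p = 3/18 = 0.166667.
d = −ln(1 − 0.166667) = −ln(0.833333) = 0.1823.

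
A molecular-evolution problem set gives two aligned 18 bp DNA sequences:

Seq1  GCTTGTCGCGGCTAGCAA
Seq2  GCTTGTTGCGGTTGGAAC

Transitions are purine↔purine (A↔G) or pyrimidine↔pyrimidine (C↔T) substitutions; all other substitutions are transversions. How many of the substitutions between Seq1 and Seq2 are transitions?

Mismatches occur at site 7 (C→T, transition), site 12 (C→T, transition), site 14 (A→G, transition), site 16 (C→A, transversion), site 18 (A→C, transversion).
Of the 5 differences, 3 transitions and 2 transversions, so the answer is 3.

3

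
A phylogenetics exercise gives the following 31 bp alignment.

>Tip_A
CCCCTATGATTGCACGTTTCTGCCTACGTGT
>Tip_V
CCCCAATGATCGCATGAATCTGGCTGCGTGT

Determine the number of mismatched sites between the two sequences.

7

The sequences differ at positions 5 (T/A), 11 (T/C), 15 (C/T), 17 (T/A), 18 (T/A), 23 (C/G), 26 (A/G).
That gives 7 mismatches out of 31 aligned sites, so the Hamming distance is 7.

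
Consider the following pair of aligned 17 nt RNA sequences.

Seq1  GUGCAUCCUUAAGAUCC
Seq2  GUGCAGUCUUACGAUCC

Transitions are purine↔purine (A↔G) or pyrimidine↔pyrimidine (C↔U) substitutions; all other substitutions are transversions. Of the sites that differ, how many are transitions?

Differing sites — 6:U/G (Tv); 7:C/U (Ti); 12:A/C (Tv).
Of the 3 differences, 1 transition and 2 transversions, so the answer is 1.

1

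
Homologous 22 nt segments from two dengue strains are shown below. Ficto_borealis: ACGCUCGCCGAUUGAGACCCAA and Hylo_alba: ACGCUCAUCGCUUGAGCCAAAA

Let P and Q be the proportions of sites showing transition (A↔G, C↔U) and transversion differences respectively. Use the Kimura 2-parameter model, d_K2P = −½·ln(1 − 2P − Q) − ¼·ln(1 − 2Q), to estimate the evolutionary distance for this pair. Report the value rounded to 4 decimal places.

0.3390

Mismatches occur at site 7 (G↔A, transition), site 8 (C↔U, transition), site 11 (A↔C, transversion), site 17 (A↔C, transversion), site 19 (C↔A, transversion), site 20 (C↔A, transversion).
Of the 6 differences, 2 transitions and 4 transversions over 22 sites: P = 2/22 = 0.090909, Q = 4/22 = 0.181818.
d = −0.5·ln(0.636364) − 0.25·ln(0.636364) = −0.5·(-0.451985) − 0.25·(-0.451985) = 0.3390.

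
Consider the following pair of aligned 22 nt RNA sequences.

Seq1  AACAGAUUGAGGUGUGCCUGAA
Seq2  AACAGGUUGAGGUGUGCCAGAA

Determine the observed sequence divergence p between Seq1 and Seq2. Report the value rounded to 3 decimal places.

0.091

Mismatches occur at site 6 (A/G), site 19 (U/A).
There are 2 differences over 22 sites, so p = 2/22 = 0.091.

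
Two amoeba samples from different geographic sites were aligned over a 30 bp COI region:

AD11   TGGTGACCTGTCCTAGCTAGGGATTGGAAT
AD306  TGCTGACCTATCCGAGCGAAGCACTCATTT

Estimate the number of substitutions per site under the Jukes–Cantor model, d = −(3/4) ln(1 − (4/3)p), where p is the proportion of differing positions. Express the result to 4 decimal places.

0.5034

Differing sites — 3:G/C; 10:G/A; 14:T/G; 18:T/G; 20:G/A; 22:G/C; 24:T/C; 26:G/C; 27:G/A; 28:A/T; 29:A/T.
p = 11/30 = 0.366667.
d = −0.75 · ln(1 − (4/3)·0.366667) = −0.75 · ln(0.511111) = −0.75 · (-0.671168) = 0.5034.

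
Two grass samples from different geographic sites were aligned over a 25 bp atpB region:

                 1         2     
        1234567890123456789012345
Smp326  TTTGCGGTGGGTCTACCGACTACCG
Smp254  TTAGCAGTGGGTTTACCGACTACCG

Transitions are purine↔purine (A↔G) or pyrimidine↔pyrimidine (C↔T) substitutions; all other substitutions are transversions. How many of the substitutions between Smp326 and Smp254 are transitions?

2

The sequences differ at positions 3 (T/A, transversion), 6 (G/A, transition), 13 (C/T, transition).
Of the 3 differences, 2 transitions and 1 transversion, so the answer is 2.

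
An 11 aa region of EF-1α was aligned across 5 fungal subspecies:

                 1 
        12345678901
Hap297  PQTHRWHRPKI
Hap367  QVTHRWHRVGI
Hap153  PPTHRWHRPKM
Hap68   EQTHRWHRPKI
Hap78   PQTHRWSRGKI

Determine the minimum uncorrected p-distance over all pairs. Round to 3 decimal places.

0.091

Pairwise Hamming distances:
  Hap297 vs Hap367: 4
  Hap297 vs Hap153: 2
  Hap297 vs Hap68: 1
  Hap297 vs Hap78: 2
  Hap367 vs Hap153: 5
  Hap367 vs Hap68: 4
  Hap367 vs Hap78: 5
  Hap153 vs Hap68: 3
  Hap153 vs Hap78: 4
  Hap68 vs Hap78: 3
The smallest is 1 mismatch, between Hap297 and Hap68; p = 1/11 = 0.091.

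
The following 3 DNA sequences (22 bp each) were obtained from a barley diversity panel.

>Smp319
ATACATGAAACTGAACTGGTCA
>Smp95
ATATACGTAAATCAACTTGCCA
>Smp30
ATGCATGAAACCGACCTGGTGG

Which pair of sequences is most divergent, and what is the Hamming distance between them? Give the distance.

Pairwise Hamming distances:
  Smp319 vs Smp95: 7
  Smp319 vs Smp30: 5
  Smp95 vs Smp30: 12
The largest is 12, between Smp95 and Smp30.

12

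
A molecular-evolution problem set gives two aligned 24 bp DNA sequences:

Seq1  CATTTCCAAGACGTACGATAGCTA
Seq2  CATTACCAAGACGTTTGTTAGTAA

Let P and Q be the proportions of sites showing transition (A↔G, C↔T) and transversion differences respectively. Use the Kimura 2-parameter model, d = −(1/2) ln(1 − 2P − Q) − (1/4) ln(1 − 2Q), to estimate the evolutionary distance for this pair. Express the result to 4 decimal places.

0.3041

Mismatches occur at site 5 (T/A, transversion), site 15 (A/T, transversion), site 16 (C/T, transition), site 18 (A/T, transversion), site 22 (C/T, transition), site 23 (T/A, transversion).
Of the 6 differences, 2 transitions and 4 transversions over 24 sites: P = 2/24 = 0.083333, Q = 4/24 = 0.166667.
d = −0.5·ln(0.666667) − 0.25·ln(0.666666) = −0.5·(-0.405465) − 0.25·(-0.405466) = 0.3041.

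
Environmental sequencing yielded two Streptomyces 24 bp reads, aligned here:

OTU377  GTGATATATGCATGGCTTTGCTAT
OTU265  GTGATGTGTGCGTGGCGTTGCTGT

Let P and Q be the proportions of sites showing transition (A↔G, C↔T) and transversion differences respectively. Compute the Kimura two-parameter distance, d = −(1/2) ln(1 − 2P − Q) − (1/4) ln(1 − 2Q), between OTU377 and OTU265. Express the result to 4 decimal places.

0.2568

Differing sites — 6:A/G (Ti); 8:A/G (Ti); 12:A/G (Ti); 17:T/G (Tv); 23:A/G (Ti).
Of the 5 differences, 4 transitions and 1 transversion over 24 sites: P = 4/24 = 0.166667, Q = 1/24 = 0.041667.
d = −0.5·ln(0.624999) − 0.25·ln(0.916666) = −0.5·(-0.470005) − 0.25·(-0.087012) = 0.2568.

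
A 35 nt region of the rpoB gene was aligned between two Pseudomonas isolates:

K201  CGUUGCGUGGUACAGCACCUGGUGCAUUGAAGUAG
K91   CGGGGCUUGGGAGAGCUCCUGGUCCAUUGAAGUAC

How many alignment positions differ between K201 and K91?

Differing sites — 3:U/G; 4:U/G; 7:G/U; 11:U/G; 13:C/G; 17:A/U; 24:G/C; 35:G/C.
That gives 8 mismatches out of 35 aligned sites, so the Hamming distance is 8.

8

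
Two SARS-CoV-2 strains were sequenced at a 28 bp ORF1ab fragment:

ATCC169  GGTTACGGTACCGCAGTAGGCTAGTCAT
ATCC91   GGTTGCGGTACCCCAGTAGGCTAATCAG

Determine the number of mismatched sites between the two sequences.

4

Mismatches occur at site 5 (A→G), site 13 (G→C), site 24 (G→A), site 28 (T→G).
That gives 4 mismatches out of 28 aligned sites, so the Hamming distance is 4.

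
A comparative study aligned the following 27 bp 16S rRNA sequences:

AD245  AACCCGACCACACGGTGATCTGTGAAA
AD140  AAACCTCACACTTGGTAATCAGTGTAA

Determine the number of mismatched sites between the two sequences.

9

The sequences differ at positions 3 (C/A), 6 (G/T), 7 (A/C), 8 (C/A), 12 (A/T), 13 (C/T), 17 (G/A), 21 (T/A), 25 (A/T).
That gives 9 mismatches out of 27 aligned sites, so the Hamming distance is 9.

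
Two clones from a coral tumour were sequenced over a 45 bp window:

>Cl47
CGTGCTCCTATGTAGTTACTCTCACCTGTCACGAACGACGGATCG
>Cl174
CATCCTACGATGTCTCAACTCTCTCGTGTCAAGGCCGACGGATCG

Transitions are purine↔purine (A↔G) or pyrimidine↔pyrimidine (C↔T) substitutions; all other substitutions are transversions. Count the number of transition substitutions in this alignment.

Differing sites — 2:G/A (Ti); 4:G/C (Tv); 7:C/A (Tv); 9:T/G (Tv); 14:A/C (Tv); 15:G/T (Tv); 16:T/C (Ti); 17:T/A (Tv); 24:A/T (Tv); 26:C/G (Tv); 32:C/A (Tv); 34:A/G (Ti); 35:A/C (Tv).
Of the 13 differences, 3 transitions and 10 transversions, so the answer is 3.

3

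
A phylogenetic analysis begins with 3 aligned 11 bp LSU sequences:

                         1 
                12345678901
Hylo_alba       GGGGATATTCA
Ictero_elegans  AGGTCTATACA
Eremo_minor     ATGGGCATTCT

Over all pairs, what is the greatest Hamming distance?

6

Pairwise Hamming distances:
  Hylo_alba vs Ictero_elegans: 4
  Hylo_alba vs Eremo_minor: 5
  Ictero_elegans vs Eremo_minor: 6
The largest is 6, between Ictero_elegans and Eremo_minor.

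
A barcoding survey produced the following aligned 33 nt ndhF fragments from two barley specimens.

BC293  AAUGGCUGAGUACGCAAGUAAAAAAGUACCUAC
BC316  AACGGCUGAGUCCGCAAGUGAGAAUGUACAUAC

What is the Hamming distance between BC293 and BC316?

6

Differing sites — 3:U/C; 12:A/C; 20:A/G; 22:A/G; 25:A/U; 30:C/A.
That gives 6 mismatches out of 33 aligned sites, so the Hamming distance is 6.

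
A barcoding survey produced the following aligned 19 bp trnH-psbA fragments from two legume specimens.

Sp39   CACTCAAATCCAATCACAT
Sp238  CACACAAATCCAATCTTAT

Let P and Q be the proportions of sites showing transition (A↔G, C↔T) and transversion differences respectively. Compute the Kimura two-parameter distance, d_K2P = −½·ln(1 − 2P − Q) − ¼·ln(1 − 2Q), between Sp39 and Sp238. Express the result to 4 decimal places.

Differing sites — 4:T/A (Tv); 16:A/T (Tv); 17:C/T (Ti).
Of the 3 differences, 1 transition and 2 transversions over 19 sites: P = 1/19 = 0.052632, Q = 2/19 = 0.105263.
d = −0.5·ln(0.789473) − 0.25·ln(0.789474) = −0.5·(-0.236390) − 0.25·(-0.236388) = 0.1773.

0.1773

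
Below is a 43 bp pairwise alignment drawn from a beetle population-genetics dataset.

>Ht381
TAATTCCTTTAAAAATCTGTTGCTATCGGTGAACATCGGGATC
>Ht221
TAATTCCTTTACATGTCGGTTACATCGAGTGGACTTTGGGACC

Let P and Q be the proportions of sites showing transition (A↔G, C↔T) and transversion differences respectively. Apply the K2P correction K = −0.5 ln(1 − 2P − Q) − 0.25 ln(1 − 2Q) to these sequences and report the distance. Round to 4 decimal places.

Differing sites — 12:A/C (Tv); 14:A/T (Tv); 15:A/G (Ti); 18:T/G (Tv); 22:G/A (Ti); 24:T/A (Tv); 25:A/T (Tv); 26:T/C (Ti); 27:C/G (Tv); 28:G/A (Ti); 32:A/G (Ti); 35:A/T (Tv); 37:C/T (Ti); 42:T/C (Ti).
Of the 14 differences, 7 transitions and 7 transversions over 43 sites: P = 7/43 = 0.162791, Q = 7/43 = 0.162791.
d = −0.5·ln(0.511627) − 0.25·ln(0.674418) = −0.5·(-0.670159) − 0.25·(-0.393905) = 0.4336.

0.4336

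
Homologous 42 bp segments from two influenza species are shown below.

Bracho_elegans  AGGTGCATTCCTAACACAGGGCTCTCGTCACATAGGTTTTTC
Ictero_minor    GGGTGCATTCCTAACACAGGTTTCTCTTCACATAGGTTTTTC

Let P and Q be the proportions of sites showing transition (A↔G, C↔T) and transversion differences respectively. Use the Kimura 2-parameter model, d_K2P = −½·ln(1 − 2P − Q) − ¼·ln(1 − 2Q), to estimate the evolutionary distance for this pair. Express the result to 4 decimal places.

0.1021

Differing sites — 1:A/G (Ti); 21:G/T (Tv); 22:C/T (Ti); 27:G/T (Tv).
Of the 4 differences, 2 transitions and 2 transversions over 42 sites: P = 2/42 = 0.047619, Q = 2/42 = 0.047619.
d = −0.5·ln(0.857143) − 0.25·ln(0.904762) = −0.5·(-0.154151) − 0.25·(-0.100083) = 0.1021.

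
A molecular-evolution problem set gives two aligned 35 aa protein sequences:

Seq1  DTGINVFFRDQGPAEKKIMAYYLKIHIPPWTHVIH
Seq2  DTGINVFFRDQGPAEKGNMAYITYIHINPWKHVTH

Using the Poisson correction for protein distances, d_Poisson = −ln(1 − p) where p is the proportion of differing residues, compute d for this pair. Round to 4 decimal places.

0.2595

The sequences differ at positions 17 (K/G), 18 (I/N), 22 (Y/I), 23 (L/T), 24 (K/Y), 28 (P/N), 31 (T/K), 34 (I/T).
p = 8/35 = 0.228571.
d = −ln(1 − 0.228571) = −ln(0.771429) = 0.2595.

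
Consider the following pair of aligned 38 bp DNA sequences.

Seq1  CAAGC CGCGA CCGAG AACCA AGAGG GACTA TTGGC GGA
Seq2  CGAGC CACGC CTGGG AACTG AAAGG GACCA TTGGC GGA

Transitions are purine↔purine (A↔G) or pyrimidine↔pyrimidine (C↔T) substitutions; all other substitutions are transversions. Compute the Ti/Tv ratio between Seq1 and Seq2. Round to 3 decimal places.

Mismatches occur at site 2 (A→G, transition), site 7 (G→A, transition), site 10 (A→C, transversion), site 12 (C→T, transition), site 14 (A→G, transition), site 19 (C→T, transition), site 20 (A→G, transition), site 22 (G→A, transition), site 29 (T→C, transition).
Of the 9 differences, 8 transitions and 1 transversion, so Ti/Tv = 8/1 = 8.000.

8.000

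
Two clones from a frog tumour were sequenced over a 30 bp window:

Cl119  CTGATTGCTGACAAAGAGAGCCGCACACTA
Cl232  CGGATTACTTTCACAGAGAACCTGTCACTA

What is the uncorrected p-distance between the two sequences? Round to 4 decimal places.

Mismatches occur at site 2 (T→G), site 7 (G→A), site 10 (G→T), site 11 (A→T), site 14 (A→C), site 20 (G→A), site 23 (G→T), site 24 (C→G), site 25 (A→T).
There are 9 differences over 30 sites, so p = 9/30 = 0.3000.

0.3000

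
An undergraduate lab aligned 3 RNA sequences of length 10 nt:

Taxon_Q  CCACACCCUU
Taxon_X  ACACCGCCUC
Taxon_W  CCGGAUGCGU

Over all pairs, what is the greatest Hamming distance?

Pairwise Hamming distances:
  Taxon_Q vs Taxon_X: 4
  Taxon_Q vs Taxon_W: 5
  Taxon_X vs Taxon_W: 8
The largest is 8, between Taxon_X and Taxon_W.

8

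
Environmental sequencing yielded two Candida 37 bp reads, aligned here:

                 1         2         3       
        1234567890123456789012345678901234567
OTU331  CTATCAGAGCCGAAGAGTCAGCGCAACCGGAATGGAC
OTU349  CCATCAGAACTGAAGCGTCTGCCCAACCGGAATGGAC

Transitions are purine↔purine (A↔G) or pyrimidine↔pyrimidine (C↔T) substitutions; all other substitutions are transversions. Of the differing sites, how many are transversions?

Differing sites — 2:T/C (Ti); 9:G/A (Ti); 11:C/T (Ti); 16:A/C (Tv); 20:A/T (Tv); 23:G/C (Tv).
Of the 6 differences, 3 transitions and 3 transversions, so the answer is 3.

3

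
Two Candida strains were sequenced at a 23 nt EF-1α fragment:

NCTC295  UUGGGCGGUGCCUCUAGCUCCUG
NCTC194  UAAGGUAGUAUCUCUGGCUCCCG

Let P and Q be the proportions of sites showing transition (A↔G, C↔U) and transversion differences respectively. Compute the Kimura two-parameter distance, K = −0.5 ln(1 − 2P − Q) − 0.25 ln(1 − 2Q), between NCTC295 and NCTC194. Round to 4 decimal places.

Differing sites — 2:U/A (Tv); 3:G/A (Ti); 6:C/U (Ti); 7:G/A (Ti); 10:G/A (Ti); 11:C/U (Ti); 16:A/G (Ti); 22:U/C (Ti).
Of the 8 differences, 7 transitions and 1 transversion over 23 sites: P = 7/23 = 0.304348, Q = 1/23 = 0.043478.
d = −0.5·ln(0.347826) − 0.25·ln(0.913044) = −0.5·(-1.056053) − 0.25·(-0.090971) = 0.5508.

0.5508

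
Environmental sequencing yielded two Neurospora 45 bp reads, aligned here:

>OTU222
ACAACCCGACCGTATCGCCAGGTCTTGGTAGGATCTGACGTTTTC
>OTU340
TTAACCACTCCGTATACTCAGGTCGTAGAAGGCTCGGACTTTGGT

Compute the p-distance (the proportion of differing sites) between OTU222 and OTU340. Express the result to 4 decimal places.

Differing sites — 1:A/T; 2:C/T; 7:C/A; 8:G/C; 9:A/T; 16:C/A; 17:G/C; 18:C/T; 25:T/G; 27:G/A; 29:T/A; 33:A/C; 36:T/G; 40:G/T; 43:T/G; 44:T/G; 45:C/T.
There are 17 differences over 45 sites, so p = 17/45 = 0.3778.

0.3778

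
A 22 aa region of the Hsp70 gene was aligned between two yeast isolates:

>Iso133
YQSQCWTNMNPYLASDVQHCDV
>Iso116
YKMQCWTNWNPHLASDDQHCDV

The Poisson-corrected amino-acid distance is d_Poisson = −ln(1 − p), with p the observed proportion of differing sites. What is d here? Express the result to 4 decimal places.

0.2578

Mismatches occur at site 2 (Q→K), site 3 (S→M), site 9 (M→W), site 12 (Y→H), site 17 (V→D).
p = 5/22 = 0.227273.
d = −ln(1 − 0.227273) = −ln(0.772727) = 0.2578.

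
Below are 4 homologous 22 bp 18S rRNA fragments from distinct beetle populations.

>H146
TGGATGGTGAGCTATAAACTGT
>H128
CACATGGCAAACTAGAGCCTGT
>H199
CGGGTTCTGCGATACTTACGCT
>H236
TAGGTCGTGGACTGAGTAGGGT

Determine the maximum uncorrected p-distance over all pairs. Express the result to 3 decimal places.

0.727

Pairwise Hamming distances:
  H146 vs H128: 9
  H146 vs H199: 11
  H146 vs H236: 11
  H128 vs H199: 16
  H128 vs H236: 14
  H199 vs H236: 12
The largest is 16 mismatches, between H128 and H199; p = 16/22 = 0.727.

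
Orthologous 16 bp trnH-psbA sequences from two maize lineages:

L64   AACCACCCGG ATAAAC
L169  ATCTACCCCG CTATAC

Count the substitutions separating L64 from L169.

5

The sequences differ at positions 2 (A/T), 4 (C/T), 9 (G/C), 11 (A/C), 14 (A/T).
That gives 5 mismatches out of 16 aligned sites, so the Hamming distance is 5.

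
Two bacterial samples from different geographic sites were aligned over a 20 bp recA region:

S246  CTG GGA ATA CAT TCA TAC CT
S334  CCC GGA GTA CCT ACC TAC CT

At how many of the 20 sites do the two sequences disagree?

The sequences differ at positions 2 (T/C), 3 (G/C), 7 (A/G), 11 (A/C), 13 (T/A), 15 (A/C).
That gives 6 mismatches out of 20 aligned sites, so the Hamming distance is 6.

6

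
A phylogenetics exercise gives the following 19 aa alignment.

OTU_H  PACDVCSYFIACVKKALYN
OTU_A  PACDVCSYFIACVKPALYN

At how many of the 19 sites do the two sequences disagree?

A single mismatch occurs at site 15 (K/P).
That gives 1 mismatch out of 19 aligned sites, so the Hamming distance is 1.

1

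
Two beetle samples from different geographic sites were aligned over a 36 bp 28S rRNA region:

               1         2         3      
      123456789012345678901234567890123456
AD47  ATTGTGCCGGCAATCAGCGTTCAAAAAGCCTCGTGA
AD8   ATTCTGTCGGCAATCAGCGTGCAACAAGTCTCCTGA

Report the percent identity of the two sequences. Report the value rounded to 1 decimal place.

83.3%

Mismatches occur at site 4 (G↔C), site 7 (C↔T), site 21 (T↔G), site 25 (A↔C), site 29 (C↔T), site 33 (G↔C).
30 of the 36 sites match, so the percent identity is 30/36 × 100 = 83.3%.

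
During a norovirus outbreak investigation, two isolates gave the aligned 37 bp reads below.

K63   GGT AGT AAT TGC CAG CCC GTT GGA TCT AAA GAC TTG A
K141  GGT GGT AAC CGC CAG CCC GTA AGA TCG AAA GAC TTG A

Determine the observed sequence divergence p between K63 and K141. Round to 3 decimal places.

0.162

The sequences differ at positions 4 (A/G), 9 (T/C), 10 (T/C), 21 (T/A), 22 (G/A), 27 (T/G).
There are 6 differences over 37 sites, so p = 6/37 = 0.162.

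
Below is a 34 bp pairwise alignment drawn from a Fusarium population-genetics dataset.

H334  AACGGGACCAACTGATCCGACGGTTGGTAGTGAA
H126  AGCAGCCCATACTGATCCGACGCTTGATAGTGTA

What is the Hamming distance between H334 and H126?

Mismatches occur at site 2 (A→G), site 4 (G→A), site 6 (G→C), site 7 (A→C), site 9 (C→A), site 10 (A→T), site 23 (G→C), site 27 (G→A), site 33 (A→T).
That gives 9 mismatches out of 34 aligned sites, so the Hamming distance is 9.

9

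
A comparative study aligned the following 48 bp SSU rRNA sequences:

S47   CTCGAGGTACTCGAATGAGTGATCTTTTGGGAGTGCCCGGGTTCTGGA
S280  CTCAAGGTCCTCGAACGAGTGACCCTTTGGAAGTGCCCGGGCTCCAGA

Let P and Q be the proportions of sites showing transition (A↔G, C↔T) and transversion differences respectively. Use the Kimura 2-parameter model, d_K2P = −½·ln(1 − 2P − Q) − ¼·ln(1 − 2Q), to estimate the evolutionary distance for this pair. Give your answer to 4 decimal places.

Mismatches occur at site 4 (G/A, transition), site 9 (A/C, transversion), site 16 (T/C, transition), site 23 (T/C, transition), site 25 (T/C, transition), site 31 (G/A, transition), site 42 (T/C, transition), site 45 (T/C, transition), site 46 (G/A, transition).
Of the 9 differences, 8 transitions and 1 transversion over 48 sites: P = 8/48 = 0.166667, Q = 1/48 = 0.020833.
d = −0.5·ln(0.645833) − 0.25·ln(0.958334) = −0.5·(-0.437214) − 0.25·(-0.042559) = 0.2292.

0.2292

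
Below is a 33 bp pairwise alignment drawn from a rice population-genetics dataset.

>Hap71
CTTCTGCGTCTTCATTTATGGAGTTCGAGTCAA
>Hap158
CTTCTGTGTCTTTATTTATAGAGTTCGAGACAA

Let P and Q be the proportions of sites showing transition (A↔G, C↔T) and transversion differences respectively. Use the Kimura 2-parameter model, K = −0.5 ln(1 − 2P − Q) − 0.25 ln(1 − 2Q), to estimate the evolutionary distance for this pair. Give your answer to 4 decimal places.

Mismatches occur at site 7 (C↔T, transition), site 13 (C↔T, transition), site 20 (G↔A, transition), site 30 (T↔A, transversion).
Of the 4 differences, 3 transitions and 1 transversion over 33 sites: P = 3/33 = 0.090909, Q = 1/33 = 0.030303.
d = −0.5·ln(0.787879) − 0.25·ln(0.939394) = −0.5·(-0.238411) − 0.25·(-0.062520) = 0.1348.

0.1348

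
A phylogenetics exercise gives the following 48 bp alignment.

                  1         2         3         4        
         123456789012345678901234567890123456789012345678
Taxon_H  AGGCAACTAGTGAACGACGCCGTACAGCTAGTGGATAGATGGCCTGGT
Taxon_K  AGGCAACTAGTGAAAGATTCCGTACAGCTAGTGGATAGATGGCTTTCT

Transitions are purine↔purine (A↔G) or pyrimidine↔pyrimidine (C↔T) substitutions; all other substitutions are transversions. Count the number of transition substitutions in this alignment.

Mismatches occur at site 15 (C→A, transversion), site 18 (C→T, transition), site 19 (G→T, transversion), site 44 (C→T, transition), site 46 (G→T, transversion), site 47 (G→C, transversion).
Of the 6 differences, 2 transitions and 4 transversions, so the answer is 2.

2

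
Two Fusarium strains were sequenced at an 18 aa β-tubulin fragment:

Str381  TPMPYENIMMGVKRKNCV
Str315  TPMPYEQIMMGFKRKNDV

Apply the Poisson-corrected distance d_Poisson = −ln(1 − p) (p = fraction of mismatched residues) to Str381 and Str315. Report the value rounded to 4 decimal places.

0.1823

The sequences differ at positions 7 (N/Q), 12 (V/F), 17 (C/D).
p = 3/18 = 0.166667.
d = −ln(1 − 0.166667) = −ln(0.833333) = 0.1823.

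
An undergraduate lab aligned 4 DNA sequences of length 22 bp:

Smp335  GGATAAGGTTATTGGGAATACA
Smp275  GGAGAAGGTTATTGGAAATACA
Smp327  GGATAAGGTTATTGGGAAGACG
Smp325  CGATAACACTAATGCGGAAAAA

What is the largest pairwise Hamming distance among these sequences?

Pairwise Hamming distances:
  Smp335 vs Smp275: 2
  Smp335 vs Smp327: 2
  Smp335 vs Smp325: 9
  Smp275 vs Smp327: 4
  Smp275 vs Smp325: 11
  Smp327 vs Smp325: 10
The largest is 11, between Smp275 and Smp325.

11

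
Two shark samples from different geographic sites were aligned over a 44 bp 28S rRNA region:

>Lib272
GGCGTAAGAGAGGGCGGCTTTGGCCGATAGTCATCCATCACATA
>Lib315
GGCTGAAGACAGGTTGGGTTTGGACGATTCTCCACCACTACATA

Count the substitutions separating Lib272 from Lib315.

13

The sequences differ at positions 4 (G/T), 5 (T/G), 10 (G/C), 14 (G/T), 15 (C/T), 18 (C/G), 24 (C/A), 29 (A/T), 30 (G/C), 33 (A/C), 34 (T/A), 38 (T/C), 39 (C/T).
That gives 13 mismatches out of 44 aligned sites, so the Hamming distance is 13.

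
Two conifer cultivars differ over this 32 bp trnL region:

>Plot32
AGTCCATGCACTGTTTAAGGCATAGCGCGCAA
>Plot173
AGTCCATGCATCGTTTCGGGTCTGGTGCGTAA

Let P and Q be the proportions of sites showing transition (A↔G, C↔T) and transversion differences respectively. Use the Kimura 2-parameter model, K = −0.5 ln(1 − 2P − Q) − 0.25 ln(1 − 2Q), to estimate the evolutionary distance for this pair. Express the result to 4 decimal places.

Mismatches occur at site 11 (C↔T, transition), site 12 (T↔C, transition), site 17 (A↔C, transversion), site 18 (A↔G, transition), site 21 (C↔T, transition), site 22 (A↔C, transversion), site 24 (A↔G, transition), site 26 (C↔T, transition), site 30 (C↔T, transition).
Of the 9 differences, 7 transitions and 2 transversions over 32 sites: P = 7/32 = 0.218750, Q = 2/32 = 0.062500.
d = −0.5·ln(0.500000) − 0.25·ln(0.875000) = −0.5·(-0.693147) − 0.25·(-0.133531) = 0.3800.

0.3800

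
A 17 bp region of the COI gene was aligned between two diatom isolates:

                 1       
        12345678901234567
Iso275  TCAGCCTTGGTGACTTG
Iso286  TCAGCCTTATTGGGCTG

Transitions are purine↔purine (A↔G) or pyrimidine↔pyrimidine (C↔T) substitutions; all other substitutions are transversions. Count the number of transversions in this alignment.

2

The sequences differ at positions 9 (G/A, transition), 10 (G/T, transversion), 13 (A/G, transition), 14 (C/G, transversion), 15 (T/C, transition).
Of the 5 differences, 3 transitions and 2 transversions, so the answer is 2.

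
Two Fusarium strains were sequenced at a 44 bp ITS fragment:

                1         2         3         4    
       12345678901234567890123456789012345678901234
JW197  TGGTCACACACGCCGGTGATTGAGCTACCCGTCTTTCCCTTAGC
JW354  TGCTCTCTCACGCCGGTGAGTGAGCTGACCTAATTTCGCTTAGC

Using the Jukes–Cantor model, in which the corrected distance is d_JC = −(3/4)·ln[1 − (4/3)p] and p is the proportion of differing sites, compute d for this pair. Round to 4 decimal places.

Differing sites — 3:G/C; 6:A/T; 8:A/T; 20:T/G; 27:A/G; 28:C/A; 31:G/T; 32:T/A; 33:C/A; 38:C/G.
p = 10/44 = 0.227273.
d = −0.75 · ln(1 − (4/3)·0.227273) = −0.75 · ln(0.696969) = −0.75 · (-0.361014) = 0.2708.

0.2708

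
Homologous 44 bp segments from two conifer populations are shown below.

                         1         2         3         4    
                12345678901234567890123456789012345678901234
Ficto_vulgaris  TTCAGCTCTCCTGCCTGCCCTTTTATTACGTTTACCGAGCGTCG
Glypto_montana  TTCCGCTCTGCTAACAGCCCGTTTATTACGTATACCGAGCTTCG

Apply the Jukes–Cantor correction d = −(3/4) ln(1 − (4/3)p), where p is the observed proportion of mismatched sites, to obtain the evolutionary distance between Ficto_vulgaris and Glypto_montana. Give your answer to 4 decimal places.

0.2082

Mismatches occur at site 4 (A↔C), site 10 (C↔G), site 13 (G↔A), site 14 (C↔A), site 16 (T↔A), site 21 (T↔G), site 32 (T↔A), site 41 (G↔T).
p = 8/44 = 0.181818.
d = −0.75 · ln(1 − (4/3)·0.181818) = −0.75 · ln(0.757576) = −0.75 · (-0.277631) = 0.2082.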